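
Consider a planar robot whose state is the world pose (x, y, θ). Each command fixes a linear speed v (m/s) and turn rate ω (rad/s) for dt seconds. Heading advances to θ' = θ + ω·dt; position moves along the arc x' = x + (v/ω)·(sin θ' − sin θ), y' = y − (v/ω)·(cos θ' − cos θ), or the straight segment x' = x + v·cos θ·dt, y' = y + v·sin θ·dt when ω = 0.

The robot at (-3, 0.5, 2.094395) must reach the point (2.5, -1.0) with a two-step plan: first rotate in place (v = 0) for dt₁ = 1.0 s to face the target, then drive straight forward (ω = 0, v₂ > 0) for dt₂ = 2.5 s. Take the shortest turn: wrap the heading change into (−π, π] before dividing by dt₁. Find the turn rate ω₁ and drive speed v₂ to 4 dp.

heading to target = atan2(-1−0.5, 2.5−-3) = -0.2663
Δθ = wrap(-0.2663 − 2.0944) = -2.3606; ω₁ = Δθ/dt₁ = -2.3606
distance = √((2.5−-3)² + (-1−0.5)²) = 5.7009; v₂ = distance/dt₂ = 2.2804

ω₁ = -2.3606, v₂ = 2.2804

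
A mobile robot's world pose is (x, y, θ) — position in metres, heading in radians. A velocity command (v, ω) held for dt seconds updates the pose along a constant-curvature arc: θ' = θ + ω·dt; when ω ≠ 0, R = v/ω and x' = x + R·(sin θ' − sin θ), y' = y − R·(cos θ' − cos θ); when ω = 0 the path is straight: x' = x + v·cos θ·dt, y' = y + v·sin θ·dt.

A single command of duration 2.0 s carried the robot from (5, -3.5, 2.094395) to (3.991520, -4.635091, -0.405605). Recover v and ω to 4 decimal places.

v = -1.0000, ω = -1.2500

Δθ = -0.405605 − 2.094395 = -2.500000
ω = Δθ/dt = -2.500000/2.0 = -1.2500
R = −Δy/(cos θ' − cos θ) = 0.8000
v = R·ω = 0.8000·-1.2500 = -1.0000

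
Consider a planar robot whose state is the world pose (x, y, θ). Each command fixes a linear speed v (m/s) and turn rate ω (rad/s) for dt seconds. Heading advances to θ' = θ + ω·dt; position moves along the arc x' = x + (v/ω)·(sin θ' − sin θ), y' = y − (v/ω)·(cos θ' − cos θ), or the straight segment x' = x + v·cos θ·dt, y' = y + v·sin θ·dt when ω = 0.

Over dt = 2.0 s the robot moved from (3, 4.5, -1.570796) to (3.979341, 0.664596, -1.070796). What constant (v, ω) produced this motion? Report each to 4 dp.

Δθ = -1.070796 − -1.570796 = 0.500000
ω = Δθ/dt = 0.500000/2.0 = 0.2500
R = −Δy/(cos θ' − cos θ) = 8.0000
v = R·ω = 8.0000·0.2500 = 2.0000

v = 2.0000, ω = 0.2500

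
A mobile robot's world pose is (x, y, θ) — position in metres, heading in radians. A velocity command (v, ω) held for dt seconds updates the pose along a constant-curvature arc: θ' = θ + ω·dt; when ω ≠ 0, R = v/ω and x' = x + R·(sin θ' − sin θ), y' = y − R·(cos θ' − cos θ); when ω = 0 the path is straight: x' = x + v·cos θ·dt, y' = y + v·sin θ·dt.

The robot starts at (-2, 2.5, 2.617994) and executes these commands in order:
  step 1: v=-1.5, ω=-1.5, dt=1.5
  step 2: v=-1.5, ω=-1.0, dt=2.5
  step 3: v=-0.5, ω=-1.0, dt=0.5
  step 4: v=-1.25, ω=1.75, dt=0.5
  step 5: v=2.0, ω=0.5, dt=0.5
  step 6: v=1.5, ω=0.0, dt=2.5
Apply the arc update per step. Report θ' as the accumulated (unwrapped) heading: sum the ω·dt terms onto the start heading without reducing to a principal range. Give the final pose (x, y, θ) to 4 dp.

(-3.2389, -1.1774, -1.5070)

step 1: θ'=0.3680 (R=1.0000) → pose (-2.1403, 0.7009, 0.3680)
step 2: θ'=-2.1320 (R=1.5000) → pose (-3.9498, 2.8988, -2.1320)
step 3: θ'=-2.6320 (R=0.5000) → pose (-3.7704, 3.0692, -2.6320)
step 4: θ'=-1.7570 (R=-0.7143) → pose (-3.4169, 3.5605, -1.7570)
step 5: θ'=-1.5070 (R=4.0000) → pose (-3.4779, 2.5649, -1.5070)
step 6: θ'=-1.5070 (straight) → pose (-3.2389, -1.1774, -1.5070)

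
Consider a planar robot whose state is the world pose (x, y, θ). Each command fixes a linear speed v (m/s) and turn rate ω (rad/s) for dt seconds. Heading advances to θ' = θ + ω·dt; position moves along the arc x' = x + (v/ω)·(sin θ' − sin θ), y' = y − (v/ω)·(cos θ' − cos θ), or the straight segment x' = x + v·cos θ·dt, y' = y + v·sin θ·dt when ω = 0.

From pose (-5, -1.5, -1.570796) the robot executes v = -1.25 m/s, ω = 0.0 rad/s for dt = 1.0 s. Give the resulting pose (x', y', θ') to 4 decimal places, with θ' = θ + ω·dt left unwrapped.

θ' = -1.5708 + 0.0·1.0 = -1.5708
ω = 0 → straight: x' = -5 + -1.25·cos(-1.5708)·1.0 = -5.0000
y' = -1.5 + -1.25·sin(-1.5708)·1.0 = -0.2500

(-5.0000, -0.2500, -1.5708)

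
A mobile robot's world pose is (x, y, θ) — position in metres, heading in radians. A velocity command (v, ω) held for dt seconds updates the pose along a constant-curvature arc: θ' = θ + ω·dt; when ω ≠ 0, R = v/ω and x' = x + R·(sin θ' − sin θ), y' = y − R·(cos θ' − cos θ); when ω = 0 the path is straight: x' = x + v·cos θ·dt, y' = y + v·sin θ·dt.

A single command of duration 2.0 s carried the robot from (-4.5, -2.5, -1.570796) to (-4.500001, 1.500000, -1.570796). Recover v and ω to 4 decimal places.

v = -2.0000, ω = 0.0000

Δθ = -1.570796 − -1.570796 = 0.000000
ω = Δθ/dt = 0.000000/2.0 = 0.0000
ω = 0 → v = (Δx·cos θ + Δy·sin θ)/dt = -2.0000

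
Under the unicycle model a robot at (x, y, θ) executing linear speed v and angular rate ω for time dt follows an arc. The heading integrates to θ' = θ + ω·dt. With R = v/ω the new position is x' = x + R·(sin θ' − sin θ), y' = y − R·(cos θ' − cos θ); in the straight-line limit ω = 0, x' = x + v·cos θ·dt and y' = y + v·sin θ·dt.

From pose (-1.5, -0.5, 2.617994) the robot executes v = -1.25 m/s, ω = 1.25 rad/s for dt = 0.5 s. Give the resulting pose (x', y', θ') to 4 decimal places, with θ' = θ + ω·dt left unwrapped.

θ' = 2.6180 + 1.25·0.5 = 3.2430
R = v/ω = -1.25/1.25 = -1.0000
x' = -1.5 + -1.0000·(sin 3.2430 − sin 2.6180) = -0.8988
y' = -0.5 − -1.0000·(cos 3.2430 − cos 2.6180) = -0.6288

(-0.8988, -0.6288, 3.2430)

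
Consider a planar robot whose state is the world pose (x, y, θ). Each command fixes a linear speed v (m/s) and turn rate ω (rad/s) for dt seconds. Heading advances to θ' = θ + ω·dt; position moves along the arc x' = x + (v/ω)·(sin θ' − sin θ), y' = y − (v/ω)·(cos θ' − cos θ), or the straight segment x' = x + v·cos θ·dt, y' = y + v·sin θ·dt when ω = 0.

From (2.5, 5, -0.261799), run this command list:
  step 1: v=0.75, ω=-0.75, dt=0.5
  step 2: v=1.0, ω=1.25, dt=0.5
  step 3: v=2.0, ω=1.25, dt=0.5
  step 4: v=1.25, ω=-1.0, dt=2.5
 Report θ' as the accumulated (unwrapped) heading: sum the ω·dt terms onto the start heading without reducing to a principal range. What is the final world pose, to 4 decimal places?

(6.1492, 3.5620, -1.8868)

step 1: θ'=-0.6368 (R=-1.0000) → pose (2.8358, 4.8381, -0.6368)
step 2: θ'=-0.0118 (R=0.8000) → pose (3.3021, 4.6813, -0.0118)
step 3: θ'=0.6132 (R=1.6000) → pose (4.2417, 4.9727, 0.6132)
step 4: θ'=-1.8868 (R=-1.2500) → pose (6.1492, 3.5620, -1.8868)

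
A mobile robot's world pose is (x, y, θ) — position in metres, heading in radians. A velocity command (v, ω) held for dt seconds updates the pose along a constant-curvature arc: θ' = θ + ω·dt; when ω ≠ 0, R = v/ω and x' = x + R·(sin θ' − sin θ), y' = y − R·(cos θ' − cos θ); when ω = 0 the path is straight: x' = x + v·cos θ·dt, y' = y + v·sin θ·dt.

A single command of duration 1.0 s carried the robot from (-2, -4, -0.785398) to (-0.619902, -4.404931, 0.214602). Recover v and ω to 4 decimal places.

v = 1.5000, ω = 1.0000

Δθ = 0.214602 − -0.785398 = 1.000000
ω = Δθ/dt = 1.000000/1.0 = 1.0000
R = Δx/(sin θ' − sin θ) = 1.5000
v = R·ω = 1.5000·1.0000 = 1.5000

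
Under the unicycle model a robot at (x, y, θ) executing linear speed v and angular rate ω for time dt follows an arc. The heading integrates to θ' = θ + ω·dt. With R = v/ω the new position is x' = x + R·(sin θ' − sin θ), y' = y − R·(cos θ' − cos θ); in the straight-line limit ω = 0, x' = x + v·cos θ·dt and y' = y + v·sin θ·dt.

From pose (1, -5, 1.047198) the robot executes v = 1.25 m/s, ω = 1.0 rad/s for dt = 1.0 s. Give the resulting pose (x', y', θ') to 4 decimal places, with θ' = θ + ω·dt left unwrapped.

(1.0283, -3.8018, 2.0472)

θ' = 1.0472 + 1.0·1.0 = 2.0472
R = v/ω = 1.25/1.0 = 1.2500
x' = 1 + 1.2500·(sin 2.0472 − sin 1.0472) = 1.0283
y' = -5 − 1.2500·(cos 2.0472 − cos 1.0472) = -3.8018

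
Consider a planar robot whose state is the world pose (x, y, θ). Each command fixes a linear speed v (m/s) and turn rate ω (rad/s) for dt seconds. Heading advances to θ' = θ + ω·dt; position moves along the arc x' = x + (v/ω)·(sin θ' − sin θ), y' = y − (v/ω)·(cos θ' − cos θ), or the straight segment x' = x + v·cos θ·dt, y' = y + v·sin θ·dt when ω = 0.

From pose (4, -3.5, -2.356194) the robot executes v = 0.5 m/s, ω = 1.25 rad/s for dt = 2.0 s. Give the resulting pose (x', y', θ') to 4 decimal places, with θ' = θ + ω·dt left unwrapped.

θ' = -2.3562 + 1.25·2.0 = 0.1438
R = v/ω = 0.5/1.25 = 0.4000
x' = 4 + 0.4000·(sin 0.1438 − sin -2.3562) = 4.3402
y' = -3.5 − 0.4000·(cos 0.1438 − cos -2.3562) = -4.1787

(4.3402, -4.1787, 0.1438)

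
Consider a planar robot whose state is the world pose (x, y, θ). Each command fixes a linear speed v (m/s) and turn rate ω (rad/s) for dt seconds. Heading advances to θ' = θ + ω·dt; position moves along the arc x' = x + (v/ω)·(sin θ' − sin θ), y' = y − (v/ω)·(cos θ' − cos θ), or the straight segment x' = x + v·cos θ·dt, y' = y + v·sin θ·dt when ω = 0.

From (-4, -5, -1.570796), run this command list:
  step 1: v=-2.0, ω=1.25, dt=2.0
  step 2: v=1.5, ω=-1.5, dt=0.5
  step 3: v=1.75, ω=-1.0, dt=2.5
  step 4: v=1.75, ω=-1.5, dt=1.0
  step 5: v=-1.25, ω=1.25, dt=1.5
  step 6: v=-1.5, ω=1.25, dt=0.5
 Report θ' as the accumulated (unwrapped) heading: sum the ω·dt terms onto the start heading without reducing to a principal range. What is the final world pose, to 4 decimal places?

(-4.6483, -5.5361, -1.3208)

step 1: θ'=0.9292 (R=-1.6000) → pose (-6.8818, -4.0424, 0.9292)
step 2: θ'=0.1792 (R=-1.0000) → pose (-6.2589, -3.6569, 0.1792)
step 3: θ'=-2.3208 (R=-1.7500) → pose (-4.6665, -6.5718, -2.3208)
step 4: θ'=-3.8208 (R=-1.1667) → pose (-6.2531, -6.6843, -3.8208)
step 5: θ'=-1.9458 (R=-1.0000) → pose (-4.6944, -6.2725, -1.9458)
step 6: θ'=-1.3208 (R=-1.2000) → pose (-4.6483, -5.5361, -1.3208)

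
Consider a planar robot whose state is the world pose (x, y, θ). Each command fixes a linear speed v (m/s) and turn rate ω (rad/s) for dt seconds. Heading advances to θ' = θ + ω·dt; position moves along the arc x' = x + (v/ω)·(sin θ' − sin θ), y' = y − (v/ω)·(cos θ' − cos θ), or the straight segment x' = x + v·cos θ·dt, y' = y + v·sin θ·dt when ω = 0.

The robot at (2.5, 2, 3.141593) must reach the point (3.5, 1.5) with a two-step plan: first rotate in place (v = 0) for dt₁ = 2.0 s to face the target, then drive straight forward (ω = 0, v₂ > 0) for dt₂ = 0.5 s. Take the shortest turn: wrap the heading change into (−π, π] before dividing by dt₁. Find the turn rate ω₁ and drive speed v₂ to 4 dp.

heading to target = atan2(1.5−2, 3.5−2.5) = -0.4636
Δθ = wrap(-0.4636 − 3.1416) = 2.6779; ω₁ = Δθ/dt₁ = 1.3390
distance = √((3.5−2.5)² + (1.5−2)²) = 1.1180; v₂ = distance/dt₂ = 2.2361

ω₁ = 1.3390, v₂ = 2.2361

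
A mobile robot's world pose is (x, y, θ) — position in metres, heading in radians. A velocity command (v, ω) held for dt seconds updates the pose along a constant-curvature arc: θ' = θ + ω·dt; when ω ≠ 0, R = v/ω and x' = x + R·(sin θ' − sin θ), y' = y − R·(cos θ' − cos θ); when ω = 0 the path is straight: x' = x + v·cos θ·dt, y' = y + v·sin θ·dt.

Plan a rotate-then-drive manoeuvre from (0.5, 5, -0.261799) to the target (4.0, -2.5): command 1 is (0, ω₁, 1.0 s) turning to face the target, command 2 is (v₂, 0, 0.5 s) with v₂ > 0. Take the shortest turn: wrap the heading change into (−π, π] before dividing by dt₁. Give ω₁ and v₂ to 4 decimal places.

heading to target = atan2(-2.5−5, 4−0.5) = -1.1342
Δθ = wrap(-1.1342 − -0.2618) = -0.8724; ω₁ = Δθ/dt₁ = -0.8724
distance = √((4−0.5)² + (-2.5−5)²) = 8.2765; v₂ = distance/dt₂ = 16.5529

ω₁ = -0.8724, v₂ = 16.5529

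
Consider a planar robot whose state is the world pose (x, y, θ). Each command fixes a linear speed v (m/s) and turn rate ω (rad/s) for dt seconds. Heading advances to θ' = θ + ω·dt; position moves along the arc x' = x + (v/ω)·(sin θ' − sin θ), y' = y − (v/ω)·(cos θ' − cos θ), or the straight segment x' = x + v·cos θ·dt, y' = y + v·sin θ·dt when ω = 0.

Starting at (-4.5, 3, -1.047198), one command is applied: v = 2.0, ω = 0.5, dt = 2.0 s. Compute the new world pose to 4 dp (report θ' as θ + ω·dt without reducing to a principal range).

(-1.2246, 1.0045, -0.0472)

θ' = -1.0472 + 0.5·2.0 = -0.0472
R = v/ω = 2.0/0.5 = 4.0000
x' = -4.5 + 4.0000·(sin -0.0472 − sin -1.0472) = -1.2246
y' = 3 − 4.0000·(cos -0.0472 − cos -1.0472) = 1.0045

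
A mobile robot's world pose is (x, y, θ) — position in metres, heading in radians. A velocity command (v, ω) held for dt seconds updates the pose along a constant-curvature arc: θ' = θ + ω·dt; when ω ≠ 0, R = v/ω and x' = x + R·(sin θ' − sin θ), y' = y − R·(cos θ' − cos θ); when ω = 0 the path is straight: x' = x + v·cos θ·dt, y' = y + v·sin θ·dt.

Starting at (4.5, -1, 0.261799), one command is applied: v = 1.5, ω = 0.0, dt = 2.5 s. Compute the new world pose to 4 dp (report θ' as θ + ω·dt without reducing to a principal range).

θ' = 0.2618 + 0.0·2.5 = 0.2618
ω = 0 → straight: x' = 4.5 + 1.5·cos(0.2618)·2.5 = 8.1222
y' = -1 + 1.5·sin(0.2618)·2.5 = -0.0294

(8.1222, -0.0294, 0.2618)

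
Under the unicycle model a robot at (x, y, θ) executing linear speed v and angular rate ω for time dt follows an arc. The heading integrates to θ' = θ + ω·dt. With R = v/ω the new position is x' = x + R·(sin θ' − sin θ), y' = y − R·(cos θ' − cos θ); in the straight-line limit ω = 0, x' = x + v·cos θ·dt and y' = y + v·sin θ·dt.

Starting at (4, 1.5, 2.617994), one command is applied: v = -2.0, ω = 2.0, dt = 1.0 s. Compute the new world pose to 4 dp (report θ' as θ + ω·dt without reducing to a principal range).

(5.4955, 2.2718, 4.6180)

θ' = 2.6180 + 2.0·1.0 = 4.6180
R = v/ω = -2.0/2.0 = -1.0000
x' = 4 + -1.0000·(sin 4.6180 − sin 2.6180) = 5.4955
y' = 1.5 − -1.0000·(cos 4.6180 − cos 2.6180) = 2.2718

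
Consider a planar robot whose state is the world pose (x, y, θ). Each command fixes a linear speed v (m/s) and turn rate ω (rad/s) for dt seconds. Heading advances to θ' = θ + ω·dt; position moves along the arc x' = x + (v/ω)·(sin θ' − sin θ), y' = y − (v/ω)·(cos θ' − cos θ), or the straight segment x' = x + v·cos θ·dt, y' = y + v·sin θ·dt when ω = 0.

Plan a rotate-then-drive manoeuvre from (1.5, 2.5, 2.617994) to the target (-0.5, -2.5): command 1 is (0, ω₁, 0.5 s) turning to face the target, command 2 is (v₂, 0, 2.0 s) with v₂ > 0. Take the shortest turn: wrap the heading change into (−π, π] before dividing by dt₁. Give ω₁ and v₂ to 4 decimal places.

heading to target = atan2(-2.5−2.5, -0.5−1.5) = -1.9513
Δθ = wrap(-1.9513 − 2.6180) = 1.7139; ω₁ = Δθ/dt₁ = 3.4278
distance = √((-0.5−1.5)² + (-2.5−2.5)²) = 5.3852; v₂ = distance/dt₂ = 2.6926

ω₁ = 3.4278, v₂ = 2.6926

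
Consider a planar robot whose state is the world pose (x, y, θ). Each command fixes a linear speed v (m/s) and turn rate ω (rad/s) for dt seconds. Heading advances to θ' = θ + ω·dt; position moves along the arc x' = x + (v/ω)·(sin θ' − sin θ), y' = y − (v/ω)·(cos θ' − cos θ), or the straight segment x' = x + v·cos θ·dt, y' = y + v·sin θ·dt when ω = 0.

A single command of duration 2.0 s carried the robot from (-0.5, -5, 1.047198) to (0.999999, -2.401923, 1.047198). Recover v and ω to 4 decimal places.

v = 1.5000, ω = 0.0000

Δθ = 1.047198 − 1.047198 = 0.000000
ω = Δθ/dt = 0.000000/2.0 = 0.0000
ω = 0 → v = (Δx·cos θ + Δy·sin θ)/dt = 1.5000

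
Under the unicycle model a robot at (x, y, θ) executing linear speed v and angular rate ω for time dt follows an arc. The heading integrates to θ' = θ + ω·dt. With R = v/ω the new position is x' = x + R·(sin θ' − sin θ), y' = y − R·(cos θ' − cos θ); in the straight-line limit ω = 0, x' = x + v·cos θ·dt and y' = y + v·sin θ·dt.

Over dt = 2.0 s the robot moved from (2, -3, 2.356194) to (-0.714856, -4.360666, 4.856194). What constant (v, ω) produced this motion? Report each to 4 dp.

v = 2.0000, ω = 1.2500

Δθ = 4.856194 − 2.356194 = 2.500000
ω = Δθ/dt = 2.500000/2.0 = 1.2500
R = Δx/(sin θ' − sin θ) = 1.6000
v = R·ω = 1.6000·1.2500 = 2.0000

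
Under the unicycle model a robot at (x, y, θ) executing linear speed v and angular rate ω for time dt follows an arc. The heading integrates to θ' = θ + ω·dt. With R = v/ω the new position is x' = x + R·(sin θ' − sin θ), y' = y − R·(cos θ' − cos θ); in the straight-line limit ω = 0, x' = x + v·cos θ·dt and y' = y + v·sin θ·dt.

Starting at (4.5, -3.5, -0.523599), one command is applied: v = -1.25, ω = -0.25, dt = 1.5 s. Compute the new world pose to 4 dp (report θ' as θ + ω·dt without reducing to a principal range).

(3.0877, -2.2834, -0.8986)

θ' = -0.5236 + -0.25·1.5 = -0.8986
R = v/ω = -1.25/-0.25 = 5.0000
x' = 4.5 + 5.0000·(sin -0.8986 − sin -0.5236) = 3.0877
y' = -3.5 − 5.0000·(cos -0.8986 − cos -0.5236) = -2.2834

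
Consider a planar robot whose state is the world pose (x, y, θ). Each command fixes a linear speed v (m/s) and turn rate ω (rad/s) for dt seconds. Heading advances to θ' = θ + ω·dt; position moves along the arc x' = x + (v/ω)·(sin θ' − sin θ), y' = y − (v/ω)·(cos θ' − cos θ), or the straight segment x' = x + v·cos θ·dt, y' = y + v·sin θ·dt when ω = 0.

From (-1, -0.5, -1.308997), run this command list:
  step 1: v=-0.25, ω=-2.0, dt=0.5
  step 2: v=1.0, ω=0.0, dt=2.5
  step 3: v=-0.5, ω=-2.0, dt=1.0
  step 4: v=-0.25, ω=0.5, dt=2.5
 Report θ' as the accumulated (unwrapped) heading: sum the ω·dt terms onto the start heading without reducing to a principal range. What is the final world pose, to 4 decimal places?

step 1: θ'=-2.3090 (R=0.1250) → pose (-0.9717, -0.3835, -2.3090)
step 2: θ'=-2.3090 (straight) → pose (-2.6541, -2.2327, -2.3090)
step 3: θ'=-4.3090 (R=0.2500) → pose (-2.2393, -2.3028, -4.3090)
step 4: θ'=-3.0590 (R=-0.5000) → pose (-1.7381, -2.6049, -3.0590)

(-1.7381, -2.6049, -3.0590)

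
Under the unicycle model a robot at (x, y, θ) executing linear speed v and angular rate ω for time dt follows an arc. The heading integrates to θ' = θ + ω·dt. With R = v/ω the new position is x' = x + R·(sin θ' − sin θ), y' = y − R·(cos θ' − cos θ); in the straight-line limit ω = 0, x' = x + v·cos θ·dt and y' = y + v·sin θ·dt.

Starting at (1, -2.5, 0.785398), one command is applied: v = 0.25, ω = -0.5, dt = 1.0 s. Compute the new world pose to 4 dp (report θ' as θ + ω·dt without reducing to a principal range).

(1.2128, -2.3738, 0.2854)

θ' = 0.7854 + -0.5·1.0 = 0.2854
R = v/ω = 0.25/-0.5 = -0.5000
x' = 1 + -0.5000·(sin 0.2854 − sin 0.7854) = 1.2128
y' = -2.5 − -0.5000·(cos 0.2854 − cos 0.7854) = -2.3738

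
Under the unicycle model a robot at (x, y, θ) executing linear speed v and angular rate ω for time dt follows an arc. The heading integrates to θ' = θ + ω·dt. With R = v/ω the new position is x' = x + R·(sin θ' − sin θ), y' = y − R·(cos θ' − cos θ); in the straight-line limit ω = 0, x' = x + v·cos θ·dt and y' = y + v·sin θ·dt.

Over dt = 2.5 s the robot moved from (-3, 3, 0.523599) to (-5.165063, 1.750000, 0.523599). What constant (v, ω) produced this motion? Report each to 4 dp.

Δθ = 0.523599 − 0.523599 = 0.000000
ω = Δθ/dt = 0.000000/2.5 = 0.0000
ω = 0 → v = (Δx·cos θ + Δy·sin θ)/dt = -1.0000

v = -1.0000, ω = 0.0000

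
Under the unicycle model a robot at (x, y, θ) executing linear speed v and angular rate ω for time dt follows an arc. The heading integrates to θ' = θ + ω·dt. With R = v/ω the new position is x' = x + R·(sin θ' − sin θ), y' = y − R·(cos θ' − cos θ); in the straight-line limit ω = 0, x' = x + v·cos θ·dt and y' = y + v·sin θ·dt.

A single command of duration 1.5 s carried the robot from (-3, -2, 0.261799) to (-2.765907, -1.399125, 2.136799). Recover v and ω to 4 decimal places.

Δθ = 2.136799 − 0.261799 = 1.875000
ω = Δθ/dt = 1.875000/1.5 = 1.2500
R = −Δy/(cos θ' − cos θ) = 0.4000
v = R·ω = 0.4000·1.2500 = 0.5000

v = 0.5000, ω = 1.2500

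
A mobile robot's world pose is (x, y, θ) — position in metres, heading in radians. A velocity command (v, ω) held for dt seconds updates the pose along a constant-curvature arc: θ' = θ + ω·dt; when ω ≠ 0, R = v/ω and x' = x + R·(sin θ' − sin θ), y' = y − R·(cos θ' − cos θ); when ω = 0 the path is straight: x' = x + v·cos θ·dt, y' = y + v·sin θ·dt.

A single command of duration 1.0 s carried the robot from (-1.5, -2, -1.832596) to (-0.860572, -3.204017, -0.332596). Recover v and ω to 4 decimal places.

Δθ = -0.332596 − -1.832596 = 1.500000
ω = Δθ/dt = 1.500000/1.0 = 1.5000
R = −Δy/(cos θ' − cos θ) = 1.0000
v = R·ω = 1.0000·1.5000 = 1.5000

v = 1.5000, ω = 1.5000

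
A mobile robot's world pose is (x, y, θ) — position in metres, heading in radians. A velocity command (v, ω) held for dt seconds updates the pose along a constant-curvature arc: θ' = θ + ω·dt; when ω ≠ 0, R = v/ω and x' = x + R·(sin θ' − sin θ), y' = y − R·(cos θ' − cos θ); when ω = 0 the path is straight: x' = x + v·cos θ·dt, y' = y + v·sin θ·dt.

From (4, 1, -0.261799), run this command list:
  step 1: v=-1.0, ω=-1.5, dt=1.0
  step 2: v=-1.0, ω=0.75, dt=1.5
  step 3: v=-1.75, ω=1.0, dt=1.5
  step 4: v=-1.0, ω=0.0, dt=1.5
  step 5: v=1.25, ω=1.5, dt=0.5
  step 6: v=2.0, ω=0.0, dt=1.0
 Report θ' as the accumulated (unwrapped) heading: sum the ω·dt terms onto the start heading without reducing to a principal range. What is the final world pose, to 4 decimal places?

step 1: θ'=-1.7618 (R=0.6667) → pose (3.5180, 1.7705, -1.7618)
step 2: θ'=-0.6368 (R=-1.3333) → pose (3.0018, 3.0956, -0.6368)
step 3: θ'=0.8632 (R=-1.7500) → pose (0.6313, 2.8262, 0.8632)
step 4: θ'=0.8632 (straight) → pose (-0.3437, 1.6863, 0.8632)
step 5: θ'=1.6132 (R=0.8333) → pose (-0.1444, 2.2633, 1.6132)
step 6: θ'=1.6132 (straight) → pose (-0.2292, 4.2615, 1.6132)

(-0.2292, 4.2615, 1.6132)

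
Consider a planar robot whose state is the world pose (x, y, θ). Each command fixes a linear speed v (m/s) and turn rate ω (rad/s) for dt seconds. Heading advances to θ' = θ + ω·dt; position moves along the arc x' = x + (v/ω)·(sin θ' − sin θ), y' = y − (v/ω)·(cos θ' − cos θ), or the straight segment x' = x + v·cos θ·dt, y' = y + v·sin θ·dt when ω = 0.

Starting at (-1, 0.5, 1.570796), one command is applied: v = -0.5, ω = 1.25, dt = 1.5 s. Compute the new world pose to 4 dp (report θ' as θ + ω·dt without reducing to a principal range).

θ' = 1.5708 + 1.25·1.5 = 3.4458
R = v/ω = -0.5/1.25 = -0.4000
x' = -1 + -0.4000·(sin 3.4458 − sin 1.5708) = -0.4802
y' = 0.5 − -0.4000·(cos 3.4458 − cos 1.5708) = 0.1184

(-0.4802, 0.1184, 3.4458)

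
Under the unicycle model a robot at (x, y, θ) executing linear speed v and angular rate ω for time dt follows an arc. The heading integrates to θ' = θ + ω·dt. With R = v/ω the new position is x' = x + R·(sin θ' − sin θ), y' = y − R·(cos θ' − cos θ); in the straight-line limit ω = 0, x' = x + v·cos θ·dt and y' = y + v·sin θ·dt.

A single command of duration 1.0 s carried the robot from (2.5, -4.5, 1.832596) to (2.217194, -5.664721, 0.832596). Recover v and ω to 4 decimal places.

v = -1.2500, ω = -1.0000

Δθ = 0.832596 − 1.832596 = -1.000000
ω = Δθ/dt = -1.000000/1.0 = -1.0000
R = −Δy/(cos θ' − cos θ) = 1.2500
v = R·ω = 1.2500·-1.0000 = -1.2500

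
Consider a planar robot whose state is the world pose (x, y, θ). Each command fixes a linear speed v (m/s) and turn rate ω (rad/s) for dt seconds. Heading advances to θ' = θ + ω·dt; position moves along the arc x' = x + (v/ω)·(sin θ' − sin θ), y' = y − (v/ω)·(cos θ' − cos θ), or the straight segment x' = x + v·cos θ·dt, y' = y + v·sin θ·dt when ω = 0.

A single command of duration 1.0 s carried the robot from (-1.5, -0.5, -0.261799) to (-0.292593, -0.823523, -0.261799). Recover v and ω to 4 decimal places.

Δθ = -0.261799 − -0.261799 = 0.000000
ω = Δθ/dt = 0.000000/1.0 = 0.0000
ω = 0 → v = (Δx·cos θ + Δy·sin θ)/dt = 1.2500

v = 1.2500, ω = 0.0000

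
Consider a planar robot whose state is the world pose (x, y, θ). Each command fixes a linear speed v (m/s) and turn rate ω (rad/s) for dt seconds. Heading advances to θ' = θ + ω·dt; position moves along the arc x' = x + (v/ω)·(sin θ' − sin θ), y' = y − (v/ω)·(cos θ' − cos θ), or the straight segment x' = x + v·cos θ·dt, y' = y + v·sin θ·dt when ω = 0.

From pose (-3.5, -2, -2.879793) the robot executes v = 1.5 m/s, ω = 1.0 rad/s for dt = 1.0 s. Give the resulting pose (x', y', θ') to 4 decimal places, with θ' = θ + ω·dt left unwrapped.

(-4.5407, -2.9927, -1.8798)

θ' = -2.8798 + 1.0·1.0 = -1.8798
R = v/ω = 1.5/1.0 = 1.5000
x' = -3.5 + 1.5000·(sin -1.8798 − sin -2.8798) = -4.5407
y' = -2 − 1.5000·(cos -1.8798 − cos -2.8798) = -2.9927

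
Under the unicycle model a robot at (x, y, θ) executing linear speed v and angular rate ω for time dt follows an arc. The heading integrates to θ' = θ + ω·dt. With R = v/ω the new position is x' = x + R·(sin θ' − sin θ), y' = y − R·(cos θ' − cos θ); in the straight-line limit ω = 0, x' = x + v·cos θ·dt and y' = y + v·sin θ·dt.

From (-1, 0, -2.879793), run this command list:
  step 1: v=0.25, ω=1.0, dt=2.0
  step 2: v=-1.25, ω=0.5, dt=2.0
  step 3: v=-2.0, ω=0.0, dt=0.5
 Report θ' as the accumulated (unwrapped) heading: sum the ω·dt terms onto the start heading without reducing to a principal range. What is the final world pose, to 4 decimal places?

(-4.3470, 0.3680, 0.1202)

step 1: θ'=-0.8798 (R=0.2500) → pose (-1.1279, -0.4008, -0.8798)
step 2: θ'=0.1202 (R=-2.5000) → pose (-3.3543, 0.4879, 0.1202)
step 3: θ'=0.1202 (straight) → pose (-4.3470, 0.3680, 0.1202)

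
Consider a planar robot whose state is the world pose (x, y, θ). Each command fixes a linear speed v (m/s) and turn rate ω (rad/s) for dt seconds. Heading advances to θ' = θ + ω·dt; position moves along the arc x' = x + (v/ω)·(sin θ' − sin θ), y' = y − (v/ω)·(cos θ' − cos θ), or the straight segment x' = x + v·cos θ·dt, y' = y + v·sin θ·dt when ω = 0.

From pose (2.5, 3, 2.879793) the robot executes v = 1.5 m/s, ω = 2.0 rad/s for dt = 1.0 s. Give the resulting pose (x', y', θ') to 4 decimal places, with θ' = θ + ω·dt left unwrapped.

(1.5664, 2.1506, 4.8798)

θ' = 2.8798 + 2.0·1.0 = 4.8798
R = v/ω = 1.5/2.0 = 0.7500
x' = 2.5 + 0.7500·(sin 4.8798 − sin 2.8798) = 1.5664
y' = 3 − 0.7500·(cos 4.8798 − cos 2.8798) = 2.1506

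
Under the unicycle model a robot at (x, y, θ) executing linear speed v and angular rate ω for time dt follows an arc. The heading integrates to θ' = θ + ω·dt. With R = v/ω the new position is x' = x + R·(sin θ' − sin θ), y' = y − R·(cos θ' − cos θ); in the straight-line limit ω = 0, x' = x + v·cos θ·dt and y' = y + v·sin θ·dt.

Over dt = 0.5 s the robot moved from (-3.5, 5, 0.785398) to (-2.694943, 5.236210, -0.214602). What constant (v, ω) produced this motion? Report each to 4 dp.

Δθ = -0.214602 − 0.785398 = -1.000000
ω = Δθ/dt = -1.000000/0.5 = -2.0000
R = Δx/(sin θ' − sin θ) = -0.8750
v = R·ω = -0.8750·-2.0000 = 1.7500

v = 1.7500, ω = -2.0000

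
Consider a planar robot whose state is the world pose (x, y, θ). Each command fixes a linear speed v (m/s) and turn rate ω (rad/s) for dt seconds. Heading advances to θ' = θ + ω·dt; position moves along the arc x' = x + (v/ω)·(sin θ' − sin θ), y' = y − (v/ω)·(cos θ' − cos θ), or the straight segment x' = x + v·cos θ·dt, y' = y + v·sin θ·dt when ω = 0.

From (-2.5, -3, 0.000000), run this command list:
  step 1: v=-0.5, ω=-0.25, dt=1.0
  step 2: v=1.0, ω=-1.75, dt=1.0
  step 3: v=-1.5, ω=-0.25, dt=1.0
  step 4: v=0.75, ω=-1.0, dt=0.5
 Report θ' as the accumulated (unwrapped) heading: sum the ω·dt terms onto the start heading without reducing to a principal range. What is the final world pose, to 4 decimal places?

step 1: θ'=-0.2500 (R=2.0000) → pose (-2.9948, -2.9378, -0.2500)
step 2: θ'=-2.0000 (R=-0.5714) → pose (-2.6166, -3.7293, -2.0000)
step 3: θ'=-2.2500 (R=6.0000) → pose (-1.8292, -2.4571, -2.2500)
step 4: θ'=-2.7500 (R=-0.7500) → pose (-2.1265, -2.6792, -2.7500)

(-2.1265, -2.6792, -2.7500)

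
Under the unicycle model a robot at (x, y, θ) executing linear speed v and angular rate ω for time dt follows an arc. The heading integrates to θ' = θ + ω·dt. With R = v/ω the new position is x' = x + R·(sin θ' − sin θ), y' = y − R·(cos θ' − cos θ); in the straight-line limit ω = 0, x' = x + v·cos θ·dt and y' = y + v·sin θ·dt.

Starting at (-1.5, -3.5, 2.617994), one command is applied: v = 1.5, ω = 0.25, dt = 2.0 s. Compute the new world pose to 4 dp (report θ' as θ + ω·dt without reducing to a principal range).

(-4.3584, -2.6978, 3.1180)

θ' = 2.6180 + 0.25·2.0 = 3.1180
R = v/ω = 1.5/0.25 = 6.0000
x' = -1.5 + 6.0000·(sin 3.1180 − sin 2.6180) = -4.3584
y' = -3.5 − 6.0000·(cos 3.1180 − cos 2.6180) = -2.6978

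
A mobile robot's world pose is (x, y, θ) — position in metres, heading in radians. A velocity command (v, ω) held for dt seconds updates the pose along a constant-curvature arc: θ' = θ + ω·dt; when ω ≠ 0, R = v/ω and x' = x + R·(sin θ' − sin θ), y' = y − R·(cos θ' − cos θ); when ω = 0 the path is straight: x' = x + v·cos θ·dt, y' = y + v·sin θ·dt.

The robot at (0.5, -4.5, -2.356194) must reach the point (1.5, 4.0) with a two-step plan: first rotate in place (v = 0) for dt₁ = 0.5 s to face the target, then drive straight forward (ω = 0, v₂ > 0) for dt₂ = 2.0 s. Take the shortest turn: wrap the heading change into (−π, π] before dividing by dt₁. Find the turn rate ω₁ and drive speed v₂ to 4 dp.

ω₁ = -4.9466, v₂ = 4.2793

heading to target = atan2(4−-4.5, 1.5−0.5) = 1.4537
Δθ = wrap(1.4537 − -2.3562) = -2.4733; ω₁ = Δθ/dt₁ = -4.9466
distance = √((1.5−0.5)² + (4−-4.5)²) = 8.5586; v₂ = distance/dt₂ = 4.2793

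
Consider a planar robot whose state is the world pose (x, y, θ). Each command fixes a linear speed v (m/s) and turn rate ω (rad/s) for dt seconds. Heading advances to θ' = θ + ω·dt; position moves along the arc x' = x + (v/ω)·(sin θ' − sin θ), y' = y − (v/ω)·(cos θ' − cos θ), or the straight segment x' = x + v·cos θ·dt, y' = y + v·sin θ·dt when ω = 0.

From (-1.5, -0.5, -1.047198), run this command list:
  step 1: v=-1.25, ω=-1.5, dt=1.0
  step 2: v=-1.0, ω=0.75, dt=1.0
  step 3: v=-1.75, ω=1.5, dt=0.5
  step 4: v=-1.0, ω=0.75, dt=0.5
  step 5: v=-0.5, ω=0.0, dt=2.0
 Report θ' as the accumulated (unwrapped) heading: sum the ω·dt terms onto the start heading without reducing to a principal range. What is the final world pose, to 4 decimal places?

step 1: θ'=-2.5472 (R=0.8333) → pose (-1.2450, 0.6071, -2.5472)
step 2: θ'=-1.7972 (R=-1.3333) → pose (-0.6924, 1.4124, -1.7972)
step 3: θ'=-1.0472 (R=-1.1667) → pose (-0.8189, 2.2576, -1.0472)
step 4: θ'=-0.6722 (R=-1.3333) → pose (-1.1433, 2.6343, -0.6722)
step 5: θ'=-0.6722 (straight) → pose (-1.9258, 3.2570, -0.6722)

(-1.9258, 3.2570, -0.6722)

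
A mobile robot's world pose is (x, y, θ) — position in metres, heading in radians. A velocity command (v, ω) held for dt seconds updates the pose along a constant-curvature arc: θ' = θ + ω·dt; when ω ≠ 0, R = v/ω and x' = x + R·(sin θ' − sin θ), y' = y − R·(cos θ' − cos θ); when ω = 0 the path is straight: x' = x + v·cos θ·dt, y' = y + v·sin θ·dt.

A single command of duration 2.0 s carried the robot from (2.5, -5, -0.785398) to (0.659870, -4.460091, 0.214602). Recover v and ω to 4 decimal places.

v = -1.0000, ω = 0.5000

Δθ = 0.214602 − -0.785398 = 1.000000
ω = Δθ/dt = 1.000000/2.0 = 0.5000
R = Δx/(sin θ' − sin θ) = -2.0000
v = R·ω = -2.0000·0.5000 = -1.0000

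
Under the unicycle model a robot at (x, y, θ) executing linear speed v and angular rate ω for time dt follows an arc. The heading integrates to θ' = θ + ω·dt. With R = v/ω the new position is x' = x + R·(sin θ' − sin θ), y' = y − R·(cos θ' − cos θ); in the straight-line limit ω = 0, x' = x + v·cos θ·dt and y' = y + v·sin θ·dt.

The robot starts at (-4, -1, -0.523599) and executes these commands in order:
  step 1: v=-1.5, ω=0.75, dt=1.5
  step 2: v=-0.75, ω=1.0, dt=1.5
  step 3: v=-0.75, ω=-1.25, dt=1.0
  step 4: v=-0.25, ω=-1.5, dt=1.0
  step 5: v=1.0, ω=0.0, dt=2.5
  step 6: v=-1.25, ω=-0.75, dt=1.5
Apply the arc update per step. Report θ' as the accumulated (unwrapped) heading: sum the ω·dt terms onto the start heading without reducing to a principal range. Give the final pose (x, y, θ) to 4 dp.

(-5.2797, -2.6492, -1.7736)

step 1: θ'=0.6014 (R=-2.0000) → pose (-6.1316, -1.0830, 0.6014)
step 2: θ'=2.1014 (R=-0.7500) → pose (-6.3541, -2.0809, 2.1014)
step 3: θ'=0.8514 (R=0.6000) → pose (-6.4203, -2.7799, 0.8514)
step 4: θ'=-0.6486 (R=0.1667) → pose (-6.6463, -2.8029, -0.6486)
step 5: θ'=-0.6486 (straight) → pose (-4.6540, -4.3131, -0.6486)
step 6: θ'=-1.7736 (R=1.6667) → pose (-5.2797, -2.6492, -1.7736)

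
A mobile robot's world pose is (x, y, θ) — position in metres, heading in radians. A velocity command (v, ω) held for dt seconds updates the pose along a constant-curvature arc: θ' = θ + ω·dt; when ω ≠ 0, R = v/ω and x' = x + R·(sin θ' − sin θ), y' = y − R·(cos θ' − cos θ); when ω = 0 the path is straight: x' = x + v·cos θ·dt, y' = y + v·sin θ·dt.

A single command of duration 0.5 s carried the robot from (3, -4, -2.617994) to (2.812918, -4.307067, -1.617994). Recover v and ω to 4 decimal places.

Δθ = -1.617994 − -2.617994 = 1.000000
ω = Δθ/dt = 1.000000/0.5 = 2.0000
R = −Δy/(cos θ' − cos θ) = 0.3750
v = R·ω = 0.3750·2.0000 = 0.7500

v = 0.7500, ω = 2.0000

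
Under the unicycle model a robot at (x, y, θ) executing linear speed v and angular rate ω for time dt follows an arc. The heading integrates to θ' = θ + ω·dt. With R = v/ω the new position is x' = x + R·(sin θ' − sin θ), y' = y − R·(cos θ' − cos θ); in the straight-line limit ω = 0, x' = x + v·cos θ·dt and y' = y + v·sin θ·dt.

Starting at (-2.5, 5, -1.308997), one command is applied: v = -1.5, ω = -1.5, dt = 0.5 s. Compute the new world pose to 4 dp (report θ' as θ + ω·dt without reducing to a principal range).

(-2.4173, 5.7279, -2.0590)

θ' = -1.3090 + -1.5·0.5 = -2.0590
R = v/ω = -1.5/-1.5 = 1.0000
x' = -2.5 + 1.0000·(sin -2.0590 − sin -1.3090) = -2.4173
y' = 5 − 1.0000·(cos -2.0590 − cos -1.3090) = 5.7279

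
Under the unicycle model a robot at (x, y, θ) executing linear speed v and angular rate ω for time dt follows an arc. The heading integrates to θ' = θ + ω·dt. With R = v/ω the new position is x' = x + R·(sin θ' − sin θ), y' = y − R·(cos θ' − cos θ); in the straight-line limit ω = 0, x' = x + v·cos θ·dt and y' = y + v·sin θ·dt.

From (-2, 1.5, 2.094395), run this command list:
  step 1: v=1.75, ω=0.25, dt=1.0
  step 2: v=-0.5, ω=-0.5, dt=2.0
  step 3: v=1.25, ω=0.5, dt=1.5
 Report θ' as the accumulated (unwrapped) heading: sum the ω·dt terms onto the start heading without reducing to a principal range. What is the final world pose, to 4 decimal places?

step 1: θ'=2.3444 (R=7.0000) → pose (-3.0544, 2.8910, 2.3444)
step 2: θ'=1.3444 (R=1.0000) → pose (-2.7953, 1.9678, 1.3444)
step 3: θ'=2.0944 (R=2.5000) → pose (-3.0664, 3.7790, 2.0944)

(-3.0664, 3.7790, 2.0944)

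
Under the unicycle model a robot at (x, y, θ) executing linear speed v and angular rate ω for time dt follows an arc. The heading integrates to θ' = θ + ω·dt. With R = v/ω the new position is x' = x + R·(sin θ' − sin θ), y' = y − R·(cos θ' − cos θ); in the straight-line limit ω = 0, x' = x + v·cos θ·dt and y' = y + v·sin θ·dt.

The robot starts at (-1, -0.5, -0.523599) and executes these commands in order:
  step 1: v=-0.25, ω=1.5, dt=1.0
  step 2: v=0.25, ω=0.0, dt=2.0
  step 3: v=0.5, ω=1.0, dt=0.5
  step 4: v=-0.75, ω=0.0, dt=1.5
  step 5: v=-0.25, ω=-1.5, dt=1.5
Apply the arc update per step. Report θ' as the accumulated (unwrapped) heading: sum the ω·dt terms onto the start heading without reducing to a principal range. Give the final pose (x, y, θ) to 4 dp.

(-1.2463, -1.1274, -0.7736)

step 1: θ'=0.9764 (R=-0.1667) → pose (-1.2214, -0.5510, 0.9764)
step 2: θ'=0.9764 (straight) → pose (-0.9414, -0.1368, 0.9764)
step 3: θ'=1.4764 (R=0.5000) → pose (-0.8579, 0.0961, 1.4764)
step 4: θ'=1.4764 (straight) → pose (-0.9639, -1.0239, 1.4764)
step 5: θ'=-0.7736 (R=0.1667) → pose (-1.2463, -1.1274, -0.7736)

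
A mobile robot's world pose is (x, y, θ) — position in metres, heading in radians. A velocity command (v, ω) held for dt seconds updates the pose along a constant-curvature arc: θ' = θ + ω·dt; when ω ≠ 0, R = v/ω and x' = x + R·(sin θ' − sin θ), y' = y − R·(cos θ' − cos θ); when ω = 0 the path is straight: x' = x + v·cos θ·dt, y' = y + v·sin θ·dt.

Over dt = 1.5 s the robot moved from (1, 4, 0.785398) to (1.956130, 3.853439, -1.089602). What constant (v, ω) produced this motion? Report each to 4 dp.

Δθ = -1.089602 − 0.785398 = -1.875000
ω = Δθ/dt = -1.875000/1.5 = -1.2500
R = Δx/(sin θ' − sin θ) = -0.6000
v = R·ω = -0.6000·-1.2500 = 0.7500

v = 0.7500, ω = -1.2500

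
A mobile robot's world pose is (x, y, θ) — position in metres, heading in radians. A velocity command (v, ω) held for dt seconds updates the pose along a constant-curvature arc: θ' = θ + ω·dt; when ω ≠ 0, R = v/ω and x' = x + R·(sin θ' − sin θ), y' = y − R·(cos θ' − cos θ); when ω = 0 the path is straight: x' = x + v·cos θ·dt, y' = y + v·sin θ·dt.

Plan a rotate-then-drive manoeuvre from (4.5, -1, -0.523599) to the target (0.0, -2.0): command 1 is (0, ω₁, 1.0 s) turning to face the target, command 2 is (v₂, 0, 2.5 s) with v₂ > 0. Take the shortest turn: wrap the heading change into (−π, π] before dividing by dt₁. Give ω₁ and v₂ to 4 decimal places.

ω₁ = -2.3993, v₂ = 1.8439

heading to target = atan2(-2−-1, 0−4.5) = -2.9229
Δθ = wrap(-2.9229 − -0.5236) = -2.3993; ω₁ = Δθ/dt₁ = -2.3993
distance = √((0−4.5)² + (-2−-1)²) = 4.6098; v₂ = distance/dt₂ = 1.8439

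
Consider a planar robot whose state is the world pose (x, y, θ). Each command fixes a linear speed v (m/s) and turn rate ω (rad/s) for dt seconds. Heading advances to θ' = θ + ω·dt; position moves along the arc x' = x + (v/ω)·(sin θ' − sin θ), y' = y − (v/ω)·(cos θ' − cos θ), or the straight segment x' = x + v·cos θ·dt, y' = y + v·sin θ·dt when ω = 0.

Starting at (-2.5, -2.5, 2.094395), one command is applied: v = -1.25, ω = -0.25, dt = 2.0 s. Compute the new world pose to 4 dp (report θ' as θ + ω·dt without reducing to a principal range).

(-1.8315, -4.8820, 1.5944)

θ' = 2.0944 + -0.25·2.0 = 1.5944
R = v/ω = -1.25/-0.25 = 5.0000
x' = -2.5 + 5.0000·(sin 1.5944 − sin 2.0944) = -1.8315
y' = -2.5 − 5.0000·(cos 1.5944 − cos 2.0944) = -4.8820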